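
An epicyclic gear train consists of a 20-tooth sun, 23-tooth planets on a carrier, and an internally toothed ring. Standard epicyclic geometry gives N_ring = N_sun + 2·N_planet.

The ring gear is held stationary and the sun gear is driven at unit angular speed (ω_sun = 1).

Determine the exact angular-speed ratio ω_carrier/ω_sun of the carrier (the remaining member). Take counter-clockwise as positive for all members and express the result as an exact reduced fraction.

N_ring = 20 + 2·23 = 66
20(ω_s−ω_c) = −66(ω_r−ω_c),  ω_r=0, ω_s=1
20(1−ω_c) = −66(0−ω_c)  ⇒  86ω_c = 20  ⇒  ω_c = 10/43
ω_c/ω_s = 10/43

10/43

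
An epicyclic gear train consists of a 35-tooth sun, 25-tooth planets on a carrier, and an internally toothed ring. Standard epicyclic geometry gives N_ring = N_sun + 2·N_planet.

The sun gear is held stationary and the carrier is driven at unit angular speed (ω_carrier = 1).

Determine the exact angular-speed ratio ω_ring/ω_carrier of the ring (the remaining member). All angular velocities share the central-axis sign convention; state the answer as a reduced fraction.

N_ring = 35 + 2·25 = 85
35(ω_s−ω_c) = −85(ω_r−ω_c),  ω_s=0, ω_c=1
ω_r = 1 − (35/85)(0−1) = 24/17
ω_r/ω_c = 24/17

24/17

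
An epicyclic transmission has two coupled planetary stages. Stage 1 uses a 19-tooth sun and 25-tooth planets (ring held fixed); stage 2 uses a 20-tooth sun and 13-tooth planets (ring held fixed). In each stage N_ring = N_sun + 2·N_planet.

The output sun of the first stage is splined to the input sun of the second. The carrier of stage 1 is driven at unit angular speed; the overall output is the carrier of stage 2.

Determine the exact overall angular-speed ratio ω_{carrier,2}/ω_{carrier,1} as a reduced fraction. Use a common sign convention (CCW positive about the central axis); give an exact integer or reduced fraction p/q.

Stage 1: N_ring = 19 + 2·25 = 69
Stage 1: 19(ω_s−ω_c) = −69(ω_r−ω_c),  ω_r=0, ω_c=1
Stage 1: ω_s = 1 − (69/19)(0−1) = 88/19
  ⇒ ω_s¹/ω_c¹ = 88/19
Stage 2: N_ring = 20 + 2·13 = 46
Stage 2: 20(ω_s−ω_c) = −46(ω_r−ω_c),  ω_r=0, ω_s=1
Stage 2: 20(1−ω_c) = −46(0−ω_c)  ⇒  66ω_c = 20  ⇒  ω_c = 10/33
  ⇒ ω_c²/ω_s² = 10/33
Coupling ω_s² = ω_s¹ ⇒ overall = 88/19 × 10/33 = 80/57

80/57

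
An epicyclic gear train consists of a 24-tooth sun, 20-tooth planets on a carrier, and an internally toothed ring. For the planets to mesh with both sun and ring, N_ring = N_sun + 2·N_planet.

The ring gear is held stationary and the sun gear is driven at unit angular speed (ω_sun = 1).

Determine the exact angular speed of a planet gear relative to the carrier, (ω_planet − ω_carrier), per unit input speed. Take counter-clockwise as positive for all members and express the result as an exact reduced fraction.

N_ring = 24 + 2·20 = 64
24(ω_s−ω_c) = −64(ω_r−ω_c),  ω_r=0, ω_s=1
24(1−ω_c) = −64(0−ω_c)  ⇒  88ω_c = 24  ⇒  ω_c = 3/11
sun–planet: 24·(1−3/11) = −20·(ω_p−ω_c)  ⇒  ω_p−ω_c = −(24/20)·(8/11) = -48/55

-48/55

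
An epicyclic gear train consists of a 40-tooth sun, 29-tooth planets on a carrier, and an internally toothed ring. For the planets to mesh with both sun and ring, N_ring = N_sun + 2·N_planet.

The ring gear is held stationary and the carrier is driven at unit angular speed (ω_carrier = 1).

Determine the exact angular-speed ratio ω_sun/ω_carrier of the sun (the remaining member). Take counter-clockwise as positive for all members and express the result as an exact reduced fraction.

69/20

N_ring = 40 + 2·29 = 98
40(ω_s−ω_c) = −98(ω_r−ω_c),  ω_r=0, ω_c=1
ω_s = 1 − (98/40)(0−1) = 69/20
ω_s/ω_c = 69/20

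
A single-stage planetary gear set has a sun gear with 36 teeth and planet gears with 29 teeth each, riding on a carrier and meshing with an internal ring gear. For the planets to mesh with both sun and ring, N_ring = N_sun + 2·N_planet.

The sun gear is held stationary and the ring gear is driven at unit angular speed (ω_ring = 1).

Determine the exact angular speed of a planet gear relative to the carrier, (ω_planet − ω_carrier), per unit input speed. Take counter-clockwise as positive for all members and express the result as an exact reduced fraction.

1692/1885

N_ring = 36 + 2·29 = 94
36(ω_s−ω_c) = −94(ω_r−ω_c),  ω_s=0, ω_r=1
36(0−ω_c) = −94(1−ω_c)  ⇒  130ω_c = 94  ⇒  ω_c = 47/65
sun–planet: 36·(0−47/65) = −29·(ω_p−ω_c)  ⇒  ω_p−ω_c = −(36/29)·(-47/65) = 1692/1885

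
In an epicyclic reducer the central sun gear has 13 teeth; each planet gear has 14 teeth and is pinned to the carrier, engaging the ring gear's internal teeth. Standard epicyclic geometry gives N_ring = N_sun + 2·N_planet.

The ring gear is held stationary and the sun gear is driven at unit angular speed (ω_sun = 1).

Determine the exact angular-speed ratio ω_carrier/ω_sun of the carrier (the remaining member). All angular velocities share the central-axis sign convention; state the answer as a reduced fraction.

13/54

N_ring = 13 + 2·14 = 41
13(ω_s−ω_c) = −41(ω_r−ω_c),  ω_r=0, ω_s=1
13(1−ω_c) = −41(0−ω_c)  ⇒  54ω_c = 13  ⇒  ω_c = 13/54
ω_c/ω_s = 13/54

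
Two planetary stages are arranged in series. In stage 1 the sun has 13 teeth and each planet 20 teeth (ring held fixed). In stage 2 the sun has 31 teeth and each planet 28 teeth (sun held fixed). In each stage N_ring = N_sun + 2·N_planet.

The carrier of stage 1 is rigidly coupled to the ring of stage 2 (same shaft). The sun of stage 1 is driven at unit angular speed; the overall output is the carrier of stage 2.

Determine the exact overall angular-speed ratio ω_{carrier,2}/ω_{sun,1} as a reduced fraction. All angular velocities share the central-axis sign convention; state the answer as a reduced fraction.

Stage 1: N_ring = 13 + 2·20 = 53
Stage 1: 13(ω_s−ω_c) = −53(ω_r−ω_c),  ω_r=0, ω_s=1
Stage 1: 13(1−ω_c) = −53(0−ω_c)  ⇒  66ω_c = 13  ⇒  ω_c = 13/66
  ⇒ ω_c¹/ω_s¹ = 13/66
Stage 2: N_ring = 31 + 2·28 = 87
Stage 2: 31(ω_s−ω_c) = −87(ω_r−ω_c),  ω_s=0, ω_r=1
Stage 2: 31(0−ω_c) = −87(1−ω_c)  ⇒  118ω_c = 87  ⇒  ω_c = 87/118
  ⇒ ω_c²/ω_r² = 87/118
Coupling ω_r² = ω_c¹ ⇒ overall = 13/66 × 87/118 = 377/2596

377/2596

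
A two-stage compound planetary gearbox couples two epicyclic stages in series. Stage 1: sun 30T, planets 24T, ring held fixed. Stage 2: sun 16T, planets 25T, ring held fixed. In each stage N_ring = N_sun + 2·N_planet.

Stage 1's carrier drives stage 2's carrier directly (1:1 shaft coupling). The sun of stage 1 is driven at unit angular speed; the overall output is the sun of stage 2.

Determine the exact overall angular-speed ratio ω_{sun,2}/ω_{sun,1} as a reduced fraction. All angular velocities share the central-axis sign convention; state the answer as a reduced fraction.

Stage 1: N_ring = 30 + 2·24 = 78
Stage 1: 30(ω_s−ω_c) = −78(ω_r−ω_c),  ω_r=0, ω_s=1
Stage 1: 30(1−ω_c) = −78(0−ω_c)  ⇒  108ω_c = 30  ⇒  ω_c = 5/18
  ⇒ ω_c¹/ω_s¹ = 5/18
Stage 2: N_ring = 16 + 2·25 = 66
Stage 2: 16(ω_s−ω_c) = −66(ω_r−ω_c),  ω_r=0, ω_c=1
Stage 2: ω_s = 1 − (66/16)(0−1) = 41/8
  ⇒ ω_s²/ω_c² = 41/8
Coupling ω_c² = ω_c¹ ⇒ overall = 5/18 × 41/8 = 205/144

205/144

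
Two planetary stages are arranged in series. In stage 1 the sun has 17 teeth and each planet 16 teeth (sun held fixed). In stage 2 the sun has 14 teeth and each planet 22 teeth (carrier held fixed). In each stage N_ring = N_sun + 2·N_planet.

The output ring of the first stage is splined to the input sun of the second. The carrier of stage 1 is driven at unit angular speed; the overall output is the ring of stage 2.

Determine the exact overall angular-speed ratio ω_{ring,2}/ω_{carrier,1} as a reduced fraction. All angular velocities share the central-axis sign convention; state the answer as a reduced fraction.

-66/203

Stage 1: N_ring = 17 + 2·16 = 49
Stage 1: 17(ω_s−ω_c) = −49(ω_r−ω_c),  ω_s=0, ω_c=1
Stage 1: ω_r = 1 − (17/49)(0−1) = 66/49
  ⇒ ω_r¹/ω_c¹ = 66/49
Stage 2: N_ring = 14 + 2·22 = 58
Stage 2: 14(ω_s−ω_c) = −58(ω_r−ω_c),  ω_c=0, ω_s=1
Stage 2: ω_r = 0 − (14/58)(1−0) = -7/29
  ⇒ ω_r²/ω_s² = -7/29
Coupling ω_s² = ω_r¹ ⇒ overall = 66/49 × -7/29 = -66/203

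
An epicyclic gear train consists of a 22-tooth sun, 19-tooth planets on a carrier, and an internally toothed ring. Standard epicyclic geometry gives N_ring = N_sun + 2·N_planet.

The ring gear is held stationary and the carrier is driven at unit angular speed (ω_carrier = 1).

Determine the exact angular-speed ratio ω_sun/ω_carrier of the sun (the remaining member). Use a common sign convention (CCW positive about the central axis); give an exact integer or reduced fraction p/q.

41/11

N_ring = 22 + 2·19 = 60
22(ω_s−ω_c) = −60(ω_r−ω_c),  ω_r=0, ω_c=1
ω_s = 1 − (60/22)(0−1) = 41/11
ω_s/ω_c = 41/11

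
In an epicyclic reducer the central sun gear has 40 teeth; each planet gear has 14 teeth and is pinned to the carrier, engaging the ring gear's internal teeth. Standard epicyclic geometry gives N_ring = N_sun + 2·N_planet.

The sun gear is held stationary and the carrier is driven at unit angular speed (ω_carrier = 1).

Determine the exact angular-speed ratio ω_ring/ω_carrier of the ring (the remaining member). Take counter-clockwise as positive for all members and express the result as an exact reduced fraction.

N_ring = 40 + 2·14 = 68
40(ω_s−ω_c) = −68(ω_r−ω_c),  ω_s=0, ω_c=1
ω_r = 1 − (40/68)(0−1) = 27/17
ω_r/ω_c = 27/17

27/17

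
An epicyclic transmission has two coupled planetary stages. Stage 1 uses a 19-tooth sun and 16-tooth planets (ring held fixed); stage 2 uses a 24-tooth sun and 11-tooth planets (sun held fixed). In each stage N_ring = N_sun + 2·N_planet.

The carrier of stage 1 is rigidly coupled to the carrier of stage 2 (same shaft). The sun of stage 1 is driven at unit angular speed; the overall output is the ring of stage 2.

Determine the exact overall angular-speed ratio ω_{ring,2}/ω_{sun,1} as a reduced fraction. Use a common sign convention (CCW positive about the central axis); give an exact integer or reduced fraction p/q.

Stage 1: N_ring = 19 + 2·16 = 51
Stage 1: 19(ω_s−ω_c) = −51(ω_r−ω_c),  ω_r=0, ω_s=1
Stage 1: 19(1−ω_c) = −51(0−ω_c)  ⇒  70ω_c = 19  ⇒  ω_c = 19/70
  ⇒ ω_c¹/ω_s¹ = 19/70
Stage 2: N_ring = 24 + 2·11 = 46
Stage 2: 24(ω_s−ω_c) = −46(ω_r−ω_c),  ω_s=0, ω_c=1
Stage 2: ω_r = 1 − (24/46)(0−1) = 35/23
  ⇒ ω_r²/ω_c² = 35/23
Coupling ω_c² = ω_c¹ ⇒ overall = 19/70 × 35/23 = 19/46

19/46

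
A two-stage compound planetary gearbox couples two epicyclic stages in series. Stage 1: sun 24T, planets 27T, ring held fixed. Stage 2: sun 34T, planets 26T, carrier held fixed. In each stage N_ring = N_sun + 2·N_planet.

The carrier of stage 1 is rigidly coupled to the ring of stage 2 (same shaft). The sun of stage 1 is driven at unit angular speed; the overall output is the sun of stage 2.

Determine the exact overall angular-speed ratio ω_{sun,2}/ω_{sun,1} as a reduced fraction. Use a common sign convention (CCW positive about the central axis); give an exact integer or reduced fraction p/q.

-172/289

Stage 1: N_ring = 24 + 2·27 = 78
Stage 1: 24(ω_s−ω_c) = −78(ω_r−ω_c),  ω_r=0, ω_s=1
Stage 1: 24(1−ω_c) = −78(0−ω_c)  ⇒  102ω_c = 24  ⇒  ω_c = 4/17
  ⇒ ω_c¹/ω_s¹ = 4/17
Stage 2: N_ring = 34 + 2·26 = 86
Stage 2: 34(ω_s−ω_c) = −86(ω_r−ω_c),  ω_c=0, ω_r=1
Stage 2: ω_s = 0 − (86/34)(1−0) = -43/17
  ⇒ ω_s²/ω_r² = -43/17
Coupling ω_r² = ω_c¹ ⇒ overall = 4/17 × -43/17 = -172/289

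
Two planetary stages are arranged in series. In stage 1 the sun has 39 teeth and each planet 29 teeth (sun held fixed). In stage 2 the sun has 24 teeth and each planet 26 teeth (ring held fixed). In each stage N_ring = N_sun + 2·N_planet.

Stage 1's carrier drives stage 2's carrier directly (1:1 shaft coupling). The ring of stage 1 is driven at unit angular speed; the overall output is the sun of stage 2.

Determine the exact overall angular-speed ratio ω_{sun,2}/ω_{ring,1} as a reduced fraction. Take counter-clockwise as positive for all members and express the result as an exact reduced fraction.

Stage 1: N_ring = 39 + 2·29 = 97
Stage 1: 39(ω_s−ω_c) = −97(ω_r−ω_c),  ω_s=0, ω_r=1
Stage 1: 39(0−ω_c) = −97(1−ω_c)  ⇒  136ω_c = 97  ⇒  ω_c = 97/136
  ⇒ ω_c¹/ω_r¹ = 97/136
Stage 2: N_ring = 24 + 2·26 = 76
Stage 2: 24(ω_s−ω_c) = −76(ω_r−ω_c),  ω_r=0, ω_c=1
Stage 2: ω_s = 1 − (76/24)(0−1) = 25/6
  ⇒ ω_s²/ω_c² = 25/6
Coupling ω_c² = ω_c¹ ⇒ overall = 97/136 × 25/6 = 2425/816

2425/816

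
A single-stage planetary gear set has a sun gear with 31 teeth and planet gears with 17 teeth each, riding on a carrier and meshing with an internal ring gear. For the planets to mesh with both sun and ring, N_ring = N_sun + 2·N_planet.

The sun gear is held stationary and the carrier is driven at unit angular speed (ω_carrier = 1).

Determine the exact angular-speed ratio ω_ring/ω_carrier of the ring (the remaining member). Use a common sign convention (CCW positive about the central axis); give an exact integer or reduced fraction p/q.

N_ring = 31 + 2·17 = 65
31(ω_s−ω_c) = −65(ω_r−ω_c),  ω_s=0, ω_c=1
ω_r = 1 − (31/65)(0−1) = 96/65
ω_r/ω_c = 96/65

96/65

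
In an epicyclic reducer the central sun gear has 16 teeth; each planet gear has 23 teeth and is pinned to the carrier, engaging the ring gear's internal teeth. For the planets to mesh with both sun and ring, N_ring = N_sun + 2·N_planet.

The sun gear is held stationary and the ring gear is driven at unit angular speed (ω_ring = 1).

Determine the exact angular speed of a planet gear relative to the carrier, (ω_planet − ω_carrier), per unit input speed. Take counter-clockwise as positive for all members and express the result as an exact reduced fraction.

N_ring = 16 + 2·23 = 62
16(ω_s−ω_c) = −62(ω_r−ω_c),  ω_s=0, ω_r=1
16(0−ω_c) = −62(1−ω_c)  ⇒  78ω_c = 62  ⇒  ω_c = 31/39
sun–planet: 16·(0−31/39) = −23·(ω_p−ω_c)  ⇒  ω_p−ω_c = −(16/23)·(-31/39) = 496/897

496/897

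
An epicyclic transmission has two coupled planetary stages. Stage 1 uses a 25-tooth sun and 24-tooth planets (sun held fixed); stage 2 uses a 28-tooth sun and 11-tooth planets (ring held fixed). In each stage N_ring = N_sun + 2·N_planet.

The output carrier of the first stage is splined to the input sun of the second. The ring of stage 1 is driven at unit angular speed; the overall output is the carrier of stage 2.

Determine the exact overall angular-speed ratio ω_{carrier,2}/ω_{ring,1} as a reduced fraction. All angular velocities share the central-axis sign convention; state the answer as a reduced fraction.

73/273

Stage 1: N_ring = 25 + 2·24 = 73
Stage 1: 25(ω_s−ω_c) = −73(ω_r−ω_c),  ω_s=0, ω_r=1
Stage 1: 25(0−ω_c) = −73(1−ω_c)  ⇒  98ω_c = 73  ⇒  ω_c = 73/98
  ⇒ ω_c¹/ω_r¹ = 73/98
Stage 2: N_ring = 28 + 2·11 = 50
Stage 2: 28(ω_s−ω_c) = −50(ω_r−ω_c),  ω_r=0, ω_s=1
Stage 2: 28(1−ω_c) = −50(0−ω_c)  ⇒  78ω_c = 28  ⇒  ω_c = 14/39
  ⇒ ω_c²/ω_s² = 14/39
Coupling ω_s² = ω_c¹ ⇒ overall = 73/98 × 14/39 = 73/273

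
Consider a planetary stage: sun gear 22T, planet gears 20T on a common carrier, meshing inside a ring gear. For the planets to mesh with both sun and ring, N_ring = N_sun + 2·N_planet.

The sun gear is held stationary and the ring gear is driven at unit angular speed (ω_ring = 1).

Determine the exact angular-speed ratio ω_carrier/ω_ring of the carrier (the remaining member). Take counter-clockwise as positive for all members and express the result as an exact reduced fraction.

31/42

N_ring = 22 + 2·20 = 62
22(ω_s−ω_c) = −62(ω_r−ω_c),  ω_s=0, ω_r=1
22(0−ω_c) = −62(1−ω_c)  ⇒  84ω_c = 62  ⇒  ω_c = 31/42
ω_c/ω_r = 31/42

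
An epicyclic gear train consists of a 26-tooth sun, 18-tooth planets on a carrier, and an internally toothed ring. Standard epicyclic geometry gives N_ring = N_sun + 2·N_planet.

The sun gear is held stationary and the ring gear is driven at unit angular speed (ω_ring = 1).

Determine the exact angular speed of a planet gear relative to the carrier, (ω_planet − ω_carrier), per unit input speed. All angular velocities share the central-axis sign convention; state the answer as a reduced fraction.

403/396

N_ring = 26 + 2·18 = 62
26(ω_s−ω_c) = −62(ω_r−ω_c),  ω_s=0, ω_r=1
26(0−ω_c) = −62(1−ω_c)  ⇒  88ω_c = 62  ⇒  ω_c = 31/44
sun–planet: 26·(0−31/44) = −18·(ω_p−ω_c)  ⇒  ω_p−ω_c = −(26/18)·(-31/44) = 403/396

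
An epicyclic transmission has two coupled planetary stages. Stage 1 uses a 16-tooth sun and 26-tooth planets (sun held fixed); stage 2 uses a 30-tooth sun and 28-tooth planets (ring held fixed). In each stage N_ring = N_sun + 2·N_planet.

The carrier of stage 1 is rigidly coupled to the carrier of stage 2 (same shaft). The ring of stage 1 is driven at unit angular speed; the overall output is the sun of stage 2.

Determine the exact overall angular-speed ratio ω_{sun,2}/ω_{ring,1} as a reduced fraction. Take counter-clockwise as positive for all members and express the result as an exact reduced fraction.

986/315

Stage 1: N_ring = 16 + 2·26 = 68
Stage 1: 16(ω_s−ω_c) = −68(ω_r−ω_c),  ω_s=0, ω_r=1
Stage 1: 16(0−ω_c) = −68(1−ω_c)  ⇒  84ω_c = 68  ⇒  ω_c = 17/21
  ⇒ ω_c¹/ω_r¹ = 17/21
Stage 2: N_ring = 30 + 2·28 = 86
Stage 2: 30(ω_s−ω_c) = −86(ω_r−ω_c),  ω_r=0, ω_c=1
Stage 2: ω_s = 1 − (86/30)(0−1) = 58/15
  ⇒ ω_s²/ω_c² = 58/15
Coupling ω_c² = ω_c¹ ⇒ overall = 17/21 × 58/15 = 986/315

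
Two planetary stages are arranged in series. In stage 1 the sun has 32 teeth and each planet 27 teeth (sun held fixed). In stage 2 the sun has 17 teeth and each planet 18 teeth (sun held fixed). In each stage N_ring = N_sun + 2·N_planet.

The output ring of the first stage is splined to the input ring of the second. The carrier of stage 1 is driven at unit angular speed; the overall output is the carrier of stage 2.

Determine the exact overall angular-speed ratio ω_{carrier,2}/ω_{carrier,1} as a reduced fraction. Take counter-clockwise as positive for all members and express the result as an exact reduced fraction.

3127/3010

Stage 1: N_ring = 32 + 2·27 = 86
Stage 1: 32(ω_s−ω_c) = −86(ω_r−ω_c),  ω_s=0, ω_c=1
Stage 1: ω_r = 1 − (32/86)(0−1) = 59/43
  ⇒ ω_r¹/ω_c¹ = 59/43
Stage 2: N_ring = 17 + 2·18 = 53
Stage 2: 17(ω_s−ω_c) = −53(ω_r−ω_c),  ω_s=0, ω_r=1
Stage 2: 17(0−ω_c) = −53(1−ω_c)  ⇒  70ω_c = 53  ⇒  ω_c = 53/70
  ⇒ ω_c²/ω_r² = 53/70
Coupling ω_r² = ω_r¹ ⇒ overall = 59/43 × 53/70 = 3127/3010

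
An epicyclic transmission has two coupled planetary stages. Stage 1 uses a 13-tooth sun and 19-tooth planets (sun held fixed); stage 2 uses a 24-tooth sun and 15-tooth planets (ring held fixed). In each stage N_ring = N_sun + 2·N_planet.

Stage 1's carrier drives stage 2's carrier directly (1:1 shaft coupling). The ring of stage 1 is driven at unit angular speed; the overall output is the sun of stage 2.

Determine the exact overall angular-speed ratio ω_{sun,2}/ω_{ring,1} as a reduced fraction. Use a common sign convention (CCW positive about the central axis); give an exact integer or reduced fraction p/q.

663/256

Stage 1: N_ring = 13 + 2·19 = 51
Stage 1: 13(ω_s−ω_c) = −51(ω_r−ω_c),  ω_s=0, ω_r=1
Stage 1: 13(0−ω_c) = −51(1−ω_c)  ⇒  64ω_c = 51  ⇒  ω_c = 51/64
  ⇒ ω_c¹/ω_r¹ = 51/64
Stage 2: N_ring = 24 + 2·15 = 54
Stage 2: 24(ω_s−ω_c) = −54(ω_r−ω_c),  ω_r=0, ω_c=1
Stage 2: ω_s = 1 − (54/24)(0−1) = 13/4
  ⇒ ω_s²/ω_c² = 13/4
Coupling ω_c² = ω_c¹ ⇒ overall = 51/64 × 13/4 = 663/256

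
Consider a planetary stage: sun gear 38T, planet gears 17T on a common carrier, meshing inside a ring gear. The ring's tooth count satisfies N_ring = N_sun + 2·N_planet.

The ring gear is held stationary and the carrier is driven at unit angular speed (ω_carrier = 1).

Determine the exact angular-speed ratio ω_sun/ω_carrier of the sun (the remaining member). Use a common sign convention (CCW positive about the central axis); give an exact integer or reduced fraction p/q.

N_ring = 38 + 2·17 = 72
38(ω_s−ω_c) = −72(ω_r−ω_c),  ω_r=0, ω_c=1
ω_s = 1 − (72/38)(0−1) = 55/19
ω_s/ω_c = 55/19

55/19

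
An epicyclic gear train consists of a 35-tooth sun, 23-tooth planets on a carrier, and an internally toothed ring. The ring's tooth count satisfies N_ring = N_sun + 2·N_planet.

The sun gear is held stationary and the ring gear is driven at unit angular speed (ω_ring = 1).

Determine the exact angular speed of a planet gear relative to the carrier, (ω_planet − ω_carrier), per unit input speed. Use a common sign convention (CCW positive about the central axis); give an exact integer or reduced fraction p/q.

N_ring = 35 + 2·23 = 81
35(ω_s−ω_c) = −81(ω_r−ω_c),  ω_s=0, ω_r=1
35(0−ω_c) = −81(1−ω_c)  ⇒  116ω_c = 81  ⇒  ω_c = 81/116
sun–planet: 35·(0−81/116) = −23·(ω_p−ω_c)  ⇒  ω_p−ω_c = −(35/23)·(-81/116) = 2835/2668

2835/2668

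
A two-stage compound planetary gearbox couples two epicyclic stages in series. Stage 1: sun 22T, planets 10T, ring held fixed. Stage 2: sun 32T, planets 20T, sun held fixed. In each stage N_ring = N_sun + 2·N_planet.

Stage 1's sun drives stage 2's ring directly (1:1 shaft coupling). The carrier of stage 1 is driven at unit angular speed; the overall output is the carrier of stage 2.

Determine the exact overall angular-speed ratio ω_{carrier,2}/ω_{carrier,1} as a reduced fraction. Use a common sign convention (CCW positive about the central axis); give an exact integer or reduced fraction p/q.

Stage 1: N_ring = 22 + 2·10 = 42
Stage 1: 22(ω_s−ω_c) = −42(ω_r−ω_c),  ω_r=0, ω_c=1
Stage 1: ω_s = 1 − (42/22)(0−1) = 32/11
  ⇒ ω_s¹/ω_c¹ = 32/11
Stage 2: N_ring = 32 + 2·20 = 72
Stage 2: 32(ω_s−ω_c) = −72(ω_r−ω_c),  ω_s=0, ω_r=1
Stage 2: 32(0−ω_c) = −72(1−ω_c)  ⇒  104ω_c = 72  ⇒  ω_c = 9/13
  ⇒ ω_c²/ω_r² = 9/13
Coupling ω_r² = ω_s¹ ⇒ overall = 32/11 × 9/13 = 288/143

288/143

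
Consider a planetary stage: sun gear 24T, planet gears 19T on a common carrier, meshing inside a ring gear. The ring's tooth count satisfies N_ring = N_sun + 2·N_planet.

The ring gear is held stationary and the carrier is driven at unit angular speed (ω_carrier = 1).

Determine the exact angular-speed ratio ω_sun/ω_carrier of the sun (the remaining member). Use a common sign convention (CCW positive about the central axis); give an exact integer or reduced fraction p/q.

N_ring = 24 + 2·19 = 62
24(ω_s−ω_c) = −62(ω_r−ω_c),  ω_r=0, ω_c=1
ω_s = 1 − (62/24)(0−1) = 43/12
ω_s/ω_c = 43/12

43/12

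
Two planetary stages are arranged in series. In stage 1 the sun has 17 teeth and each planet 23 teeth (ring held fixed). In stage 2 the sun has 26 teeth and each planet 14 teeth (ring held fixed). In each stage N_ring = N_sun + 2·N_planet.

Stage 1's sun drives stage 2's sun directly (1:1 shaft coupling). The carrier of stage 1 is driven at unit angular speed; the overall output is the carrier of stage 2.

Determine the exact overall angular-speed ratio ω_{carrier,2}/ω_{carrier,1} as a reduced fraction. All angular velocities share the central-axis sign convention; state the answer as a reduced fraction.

Stage 1: N_ring = 17 + 2·23 = 63
Stage 1: 17(ω_s−ω_c) = −63(ω_r−ω_c),  ω_r=0, ω_c=1
Stage 1: ω_s = 1 − (63/17)(0−1) = 80/17
  ⇒ ω_s¹/ω_c¹ = 80/17
Stage 2: N_ring = 26 + 2·14 = 54
Stage 2: 26(ω_s−ω_c) = −54(ω_r−ω_c),  ω_r=0, ω_s=1
Stage 2: 26(1−ω_c) = −54(0−ω_c)  ⇒  80ω_c = 26  ⇒  ω_c = 13/40
  ⇒ ω_c²/ω_s² = 13/40
Coupling ω_s² = ω_s¹ ⇒ overall = 80/17 × 13/40 = 26/17

26/17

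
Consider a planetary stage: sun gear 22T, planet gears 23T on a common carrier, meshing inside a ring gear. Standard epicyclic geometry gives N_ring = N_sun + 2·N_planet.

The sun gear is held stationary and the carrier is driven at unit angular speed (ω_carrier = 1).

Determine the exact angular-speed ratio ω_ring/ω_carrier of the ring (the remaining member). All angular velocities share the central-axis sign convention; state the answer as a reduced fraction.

45/34

N_ring = 22 + 2·23 = 68
22(ω_s−ω_c) = −68(ω_r−ω_c),  ω_s=0, ω_c=1
ω_r = 1 − (22/68)(0−1) = 45/34
ω_r/ω_c = 45/34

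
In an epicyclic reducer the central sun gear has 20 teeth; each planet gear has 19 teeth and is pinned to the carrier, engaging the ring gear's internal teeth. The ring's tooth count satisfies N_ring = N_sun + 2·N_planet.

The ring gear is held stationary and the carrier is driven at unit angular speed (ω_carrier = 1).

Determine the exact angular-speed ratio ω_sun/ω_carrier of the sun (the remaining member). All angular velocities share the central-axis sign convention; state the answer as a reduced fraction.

N_ring = 20 + 2·19 = 58
20(ω_s−ω_c) = −58(ω_r−ω_c),  ω_r=0, ω_c=1
ω_s = 1 − (58/20)(0−1) = 39/10
ω_s/ω_c = 39/10

39/10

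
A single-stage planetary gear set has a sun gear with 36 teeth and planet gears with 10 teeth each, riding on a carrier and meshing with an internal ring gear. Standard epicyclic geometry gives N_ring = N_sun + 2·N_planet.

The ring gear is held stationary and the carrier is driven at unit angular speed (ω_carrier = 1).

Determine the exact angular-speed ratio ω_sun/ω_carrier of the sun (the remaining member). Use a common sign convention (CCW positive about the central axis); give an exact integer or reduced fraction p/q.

23/9

N_ring = 36 + 2·10 = 56
36(ω_s−ω_c) = −56(ω_r−ω_c),  ω_r=0, ω_c=1
ω_s = 1 − (56/36)(0−1) = 23/9
ω_s/ω_c = 23/9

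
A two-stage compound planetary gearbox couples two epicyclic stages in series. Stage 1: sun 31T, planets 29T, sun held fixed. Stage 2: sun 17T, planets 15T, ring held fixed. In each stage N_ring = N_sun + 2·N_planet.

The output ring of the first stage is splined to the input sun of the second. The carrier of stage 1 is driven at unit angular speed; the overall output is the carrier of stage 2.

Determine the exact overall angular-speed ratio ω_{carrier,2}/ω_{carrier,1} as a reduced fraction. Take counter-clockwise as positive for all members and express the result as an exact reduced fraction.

255/712

Stage 1: N_ring = 31 + 2·29 = 89
Stage 1: 31(ω_s−ω_c) = −89(ω_r−ω_c),  ω_s=0, ω_c=1
Stage 1: ω_r = 1 − (31/89)(0−1) = 120/89
  ⇒ ω_r¹/ω_c¹ = 120/89
Stage 2: N_ring = 17 + 2·15 = 47
Stage 2: 17(ω_s−ω_c) = −47(ω_r−ω_c),  ω_r=0, ω_s=1
Stage 2: 17(1−ω_c) = −47(0−ω_c)  ⇒  64ω_c = 17  ⇒  ω_c = 17/64
  ⇒ ω_c²/ω_s² = 17/64
Coupling ω_s² = ω_r¹ ⇒ overall = 120/89 × 17/64 = 255/712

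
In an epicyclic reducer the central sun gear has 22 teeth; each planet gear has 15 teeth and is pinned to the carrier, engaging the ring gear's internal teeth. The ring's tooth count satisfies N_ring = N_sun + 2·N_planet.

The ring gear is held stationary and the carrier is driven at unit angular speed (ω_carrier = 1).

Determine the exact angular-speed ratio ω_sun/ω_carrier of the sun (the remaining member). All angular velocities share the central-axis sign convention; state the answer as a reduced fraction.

N_ring = 22 + 2·15 = 52
22(ω_s−ω_c) = −52(ω_r−ω_c),  ω_r=0, ω_c=1
ω_s = 1 − (52/22)(0−1) = 37/11
ω_s/ω_c = 37/11

37/11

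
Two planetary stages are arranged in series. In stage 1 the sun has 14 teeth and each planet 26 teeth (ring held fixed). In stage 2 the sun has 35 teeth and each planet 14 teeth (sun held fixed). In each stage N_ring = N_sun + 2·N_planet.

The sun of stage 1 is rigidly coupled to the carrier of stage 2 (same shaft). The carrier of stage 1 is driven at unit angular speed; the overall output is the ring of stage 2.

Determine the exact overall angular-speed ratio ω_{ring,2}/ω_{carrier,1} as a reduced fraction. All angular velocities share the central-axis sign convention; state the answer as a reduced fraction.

80/9

Stage 1: N_ring = 14 + 2·26 = 66
Stage 1: 14(ω_s−ω_c) = −66(ω_r−ω_c),  ω_r=0, ω_c=1
Stage 1: ω_s = 1 − (66/14)(0−1) = 40/7
  ⇒ ω_s¹/ω_c¹ = 40/7
Stage 2: N_ring = 35 + 2·14 = 63
Stage 2: 35(ω_s−ω_c) = −63(ω_r−ω_c),  ω_s=0, ω_c=1
Stage 2: ω_r = 1 − (35/63)(0−1) = 14/9
  ⇒ ω_r²/ω_c² = 14/9
Coupling ω_c² = ω_s¹ ⇒ overall = 40/7 × 14/9 = 80/9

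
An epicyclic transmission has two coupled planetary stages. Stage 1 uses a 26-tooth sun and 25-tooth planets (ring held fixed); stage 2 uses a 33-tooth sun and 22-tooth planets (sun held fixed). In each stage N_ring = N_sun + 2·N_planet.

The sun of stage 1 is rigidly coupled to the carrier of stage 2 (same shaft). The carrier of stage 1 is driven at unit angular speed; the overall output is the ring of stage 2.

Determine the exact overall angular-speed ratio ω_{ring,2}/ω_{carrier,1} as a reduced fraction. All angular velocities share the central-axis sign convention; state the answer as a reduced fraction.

Stage 1: N_ring = 26 + 2·25 = 76
Stage 1: 26(ω_s−ω_c) = −76(ω_r−ω_c),  ω_r=0, ω_c=1
Stage 1: ω_s = 1 − (76/26)(0−1) = 51/13
  ⇒ ω_s¹/ω_c¹ = 51/13
Stage 2: N_ring = 33 + 2·22 = 77
Stage 2: 33(ω_s−ω_c) = −77(ω_r−ω_c),  ω_s=0, ω_c=1
Stage 2: ω_r = 1 − (33/77)(0−1) = 10/7
  ⇒ ω_r²/ω_c² = 10/7
Coupling ω_c² = ω_s¹ ⇒ overall = 51/13 × 10/7 = 510/91

510/91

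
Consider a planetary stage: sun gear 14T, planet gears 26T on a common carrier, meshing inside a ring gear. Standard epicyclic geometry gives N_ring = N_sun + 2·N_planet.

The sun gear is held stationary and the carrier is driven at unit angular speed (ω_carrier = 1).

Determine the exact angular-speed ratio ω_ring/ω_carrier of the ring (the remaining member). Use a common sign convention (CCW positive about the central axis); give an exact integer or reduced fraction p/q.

40/33

N_ring = 14 + 2·26 = 66
14(ω_s−ω_c) = −66(ω_r−ω_c),  ω_s=0, ω_c=1
ω_r = 1 − (14/66)(0−1) = 40/33
ω_r/ω_c = 40/33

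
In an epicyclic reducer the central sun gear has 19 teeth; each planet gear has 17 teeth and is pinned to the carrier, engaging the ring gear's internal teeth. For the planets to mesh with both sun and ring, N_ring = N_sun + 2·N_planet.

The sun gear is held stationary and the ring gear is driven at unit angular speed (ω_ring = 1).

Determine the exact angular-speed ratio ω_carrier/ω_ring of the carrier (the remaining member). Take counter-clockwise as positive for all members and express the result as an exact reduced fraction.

N_ring = 19 + 2·17 = 53
19(ω_s−ω_c) = −53(ω_r−ω_c),  ω_s=0, ω_r=1
19(0−ω_c) = −53(1−ω_c)  ⇒  72ω_c = 53  ⇒  ω_c = 53/72
ω_c/ω_r = 53/72

53/72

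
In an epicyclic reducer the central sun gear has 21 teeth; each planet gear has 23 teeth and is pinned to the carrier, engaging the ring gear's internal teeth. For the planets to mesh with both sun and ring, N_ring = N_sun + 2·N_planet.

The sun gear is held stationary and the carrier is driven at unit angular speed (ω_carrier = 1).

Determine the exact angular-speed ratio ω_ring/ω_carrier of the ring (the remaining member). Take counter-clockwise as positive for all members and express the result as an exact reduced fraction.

N_ring = 21 + 2·23 = 67
21(ω_s−ω_c) = −67(ω_r−ω_c),  ω_s=0, ω_c=1
ω_r = 1 − (21/67)(0−1) = 88/67
ω_r/ω_c = 88/67

88/67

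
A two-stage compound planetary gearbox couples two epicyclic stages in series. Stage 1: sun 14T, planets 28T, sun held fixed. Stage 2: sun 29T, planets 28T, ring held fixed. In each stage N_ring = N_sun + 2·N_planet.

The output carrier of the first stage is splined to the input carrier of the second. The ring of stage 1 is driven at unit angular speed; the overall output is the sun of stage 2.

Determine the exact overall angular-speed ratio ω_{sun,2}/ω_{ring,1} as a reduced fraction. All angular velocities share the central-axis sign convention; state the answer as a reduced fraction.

Stage 1: N_ring = 14 + 2·28 = 70
Stage 1: 14(ω_s−ω_c) = −70(ω_r−ω_c),  ω_s=0, ω_r=1
Stage 1: 14(0−ω_c) = −70(1−ω_c)  ⇒  84ω_c = 70  ⇒  ω_c = 5/6
  ⇒ ω_c¹/ω_r¹ = 5/6
Stage 2: N_ring = 29 + 2·28 = 85
Stage 2: 29(ω_s−ω_c) = −85(ω_r−ω_c),  ω_r=0, ω_c=1
Stage 2: ω_s = 1 − (85/29)(0−1) = 114/29
  ⇒ ω_s²/ω_c² = 114/29
Coupling ω_c² = ω_c¹ ⇒ overall = 5/6 × 114/29 = 95/29

95/29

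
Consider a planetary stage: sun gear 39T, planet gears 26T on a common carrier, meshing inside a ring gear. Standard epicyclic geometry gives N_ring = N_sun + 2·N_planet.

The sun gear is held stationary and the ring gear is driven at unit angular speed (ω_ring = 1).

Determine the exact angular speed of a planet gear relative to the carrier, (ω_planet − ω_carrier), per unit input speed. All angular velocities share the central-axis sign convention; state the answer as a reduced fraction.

21/20

N_ring = 39 + 2·26 = 91
39(ω_s−ω_c) = −91(ω_r−ω_c),  ω_s=0, ω_r=1
39(0−ω_c) = −91(1−ω_c)  ⇒  130ω_c = 91  ⇒  ω_c = 7/10
sun–planet: 39·(0−7/10) = −26·(ω_p−ω_c)  ⇒  ω_p−ω_c = −(39/26)·(-7/10) = 21/20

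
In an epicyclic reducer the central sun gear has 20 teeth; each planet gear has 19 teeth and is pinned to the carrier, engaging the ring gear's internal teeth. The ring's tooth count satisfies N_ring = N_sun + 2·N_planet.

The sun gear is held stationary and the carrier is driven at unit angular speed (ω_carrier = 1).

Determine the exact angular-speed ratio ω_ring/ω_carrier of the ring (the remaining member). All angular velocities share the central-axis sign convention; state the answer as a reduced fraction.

N_ring = 20 + 2·19 = 58
20(ω_s−ω_c) = −58(ω_r−ω_c),  ω_s=0, ω_c=1
ω_r = 1 − (20/58)(0−1) = 39/29
ω_r/ω_c = 39/29

39/29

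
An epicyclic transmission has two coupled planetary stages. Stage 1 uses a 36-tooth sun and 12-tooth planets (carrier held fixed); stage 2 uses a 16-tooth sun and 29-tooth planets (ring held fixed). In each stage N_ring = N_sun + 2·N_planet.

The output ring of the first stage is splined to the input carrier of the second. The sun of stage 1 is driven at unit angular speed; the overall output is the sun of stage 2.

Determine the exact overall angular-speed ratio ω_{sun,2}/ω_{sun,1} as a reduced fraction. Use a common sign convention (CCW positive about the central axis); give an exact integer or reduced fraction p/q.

Stage 1: N_ring = 36 + 2·12 = 60
Stage 1: 36(ω_s−ω_c) = −60(ω_r−ω_c),  ω_c=0, ω_s=1
Stage 1: ω_r = 0 − (36/60)(1−0) = -3/5
  ⇒ ω_r¹/ω_s¹ = -3/5
Stage 2: N_ring = 16 + 2·29 = 74
Stage 2: 16(ω_s−ω_c) = −74(ω_r−ω_c),  ω_r=0, ω_c=1
Stage 2: ω_s = 1 − (74/16)(0−1) = 45/8
  ⇒ ω_s²/ω_c² = 45/8
Coupling ω_c² = ω_r¹ ⇒ overall = -3/5 × 45/8 = -27/8

-27/8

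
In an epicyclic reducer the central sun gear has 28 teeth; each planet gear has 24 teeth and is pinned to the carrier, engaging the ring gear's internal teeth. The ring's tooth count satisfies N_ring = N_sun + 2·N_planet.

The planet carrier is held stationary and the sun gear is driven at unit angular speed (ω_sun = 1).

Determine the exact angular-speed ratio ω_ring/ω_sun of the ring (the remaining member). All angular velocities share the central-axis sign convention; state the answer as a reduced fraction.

N_ring = 28 + 2·24 = 76
28(ω_s−ω_c) = −76(ω_r−ω_c),  ω_c=0, ω_s=1
ω_r = 0 − (28/76)(1−0) = -7/19
ω_r/ω_s = -7/19

-7/19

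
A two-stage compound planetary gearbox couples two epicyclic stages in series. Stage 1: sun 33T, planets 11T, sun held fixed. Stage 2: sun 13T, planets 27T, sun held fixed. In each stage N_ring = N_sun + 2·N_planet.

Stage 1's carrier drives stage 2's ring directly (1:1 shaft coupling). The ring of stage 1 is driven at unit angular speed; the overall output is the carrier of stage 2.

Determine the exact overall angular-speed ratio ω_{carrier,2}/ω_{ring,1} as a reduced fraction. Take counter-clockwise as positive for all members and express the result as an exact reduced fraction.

Stage 1: N_ring = 33 + 2·11 = 55
Stage 1: 33(ω_s−ω_c) = −55(ω_r−ω_c),  ω_s=0, ω_r=1
Stage 1: 33(0−ω_c) = −55(1−ω_c)  ⇒  88ω_c = 55  ⇒  ω_c = 5/8
  ⇒ ω_c¹/ω_r¹ = 5/8
Stage 2: N_ring = 13 + 2·27 = 67
Stage 2: 13(ω_s−ω_c) = −67(ω_r−ω_c),  ω_s=0, ω_r=1
Stage 2: 13(0−ω_c) = −67(1−ω_c)  ⇒  80ω_c = 67  ⇒  ω_c = 67/80
  ⇒ ω_c²/ω_r² = 67/80
Coupling ω_r² = ω_c¹ ⇒ overall = 5/8 × 67/80 = 67/128

67/128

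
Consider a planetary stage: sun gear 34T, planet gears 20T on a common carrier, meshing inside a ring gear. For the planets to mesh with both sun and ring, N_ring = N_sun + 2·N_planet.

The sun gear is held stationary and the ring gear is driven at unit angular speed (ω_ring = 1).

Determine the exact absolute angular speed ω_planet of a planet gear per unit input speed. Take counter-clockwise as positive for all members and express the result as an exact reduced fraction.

N_ring = 34 + 2·20 = 74
34(ω_s−ω_c) = −74(ω_r−ω_c),  ω_s=0, ω_r=1
34(0−ω_c) = −74(1−ω_c)  ⇒  108ω_c = 74  ⇒  ω_c = 37/54
sun–planet: 34·(0−37/54) = −20·(ω_p−ω_c)  ⇒  ω_p−ω_c = −(34/20)·(-37/54) = 629/540
ω_p = 37/54 + 629/540 = 37/20

37/20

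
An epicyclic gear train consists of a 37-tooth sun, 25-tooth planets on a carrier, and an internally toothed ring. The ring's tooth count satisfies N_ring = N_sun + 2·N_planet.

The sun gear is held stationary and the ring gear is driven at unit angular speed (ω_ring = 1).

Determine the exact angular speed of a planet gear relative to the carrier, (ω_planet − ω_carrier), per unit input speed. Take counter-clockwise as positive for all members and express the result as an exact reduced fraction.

N_ring = 37 + 2·25 = 87
37(ω_s−ω_c) = −87(ω_r−ω_c),  ω_s=0, ω_r=1
37(0−ω_c) = −87(1−ω_c)  ⇒  124ω_c = 87  ⇒  ω_c = 87/124
sun–planet: 37·(0−87/124) = −25·(ω_p−ω_c)  ⇒  ω_p−ω_c = −(37/25)·(-87/124) = 3219/3100

3219/3100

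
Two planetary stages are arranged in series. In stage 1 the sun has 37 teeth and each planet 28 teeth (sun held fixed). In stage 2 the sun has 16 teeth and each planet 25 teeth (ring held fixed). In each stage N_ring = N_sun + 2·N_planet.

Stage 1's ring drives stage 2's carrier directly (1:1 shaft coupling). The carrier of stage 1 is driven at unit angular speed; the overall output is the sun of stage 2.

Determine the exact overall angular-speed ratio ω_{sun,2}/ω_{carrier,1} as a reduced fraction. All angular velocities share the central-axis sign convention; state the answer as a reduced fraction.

Stage 1: N_ring = 37 + 2·28 = 93
Stage 1: 37(ω_s−ω_c) = −93(ω_r−ω_c),  ω_s=0, ω_c=1
Stage 1: ω_r = 1 − (37/93)(0−1) = 130/93
  ⇒ ω_r¹/ω_c¹ = 130/93
Stage 2: N_ring = 16 + 2·25 = 66
Stage 2: 16(ω_s−ω_c) = −66(ω_r−ω_c),  ω_r=0, ω_c=1
Stage 2: ω_s = 1 − (66/16)(0−1) = 41/8
  ⇒ ω_s²/ω_c² = 41/8
Coupling ω_c² = ω_r¹ ⇒ overall = 130/93 × 41/8 = 2665/372

2665/372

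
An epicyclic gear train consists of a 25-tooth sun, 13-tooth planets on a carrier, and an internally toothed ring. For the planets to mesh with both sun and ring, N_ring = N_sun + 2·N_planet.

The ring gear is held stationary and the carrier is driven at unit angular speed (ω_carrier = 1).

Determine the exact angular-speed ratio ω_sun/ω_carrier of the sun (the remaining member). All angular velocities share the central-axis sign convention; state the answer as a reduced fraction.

N_ring = 25 + 2·13 = 51
25(ω_s−ω_c) = −51(ω_r−ω_c),  ω_r=0, ω_c=1
ω_s = 1 − (51/25)(0−1) = 76/25
ω_s/ω_c = 76/25

76/25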